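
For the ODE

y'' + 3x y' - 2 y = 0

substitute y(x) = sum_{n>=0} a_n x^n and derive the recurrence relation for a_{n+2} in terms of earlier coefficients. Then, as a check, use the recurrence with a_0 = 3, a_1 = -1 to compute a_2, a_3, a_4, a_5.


Substitute y = sum_n a_n x^n.
y''(x) has coefficient (n+2)(n+1) a_{n+2} at x^n;
3 x y'(x) has coefficient 3 n a_n at x^n (shift);
-2 y(x) has coefficient -2 a_n at x^n.
Matching x^n: (n+2)(n+1) a_{n+2} + (3n - 2) a_n = 0.
Thus a_{n+2} = (-3n + 2) / ((n+1)(n+2)) * a_n.

Check with a_0 = 3, a_1 = -1 (apply the recurrence for n = 0, 1, 2, 3): a_0 = 3, a_1 = -1, a_2 = 3, a_3 = 1/6, a_4 = -1, a_5 = -7/120.

a_(n+2) = (-3n + 2) / ((n+1)(n+2)) * a_n; check: a_0 = 3, a_1 = -1, a_2 = 3, a_3 = 1/6, a_4 = -1, a_5 = -7/120


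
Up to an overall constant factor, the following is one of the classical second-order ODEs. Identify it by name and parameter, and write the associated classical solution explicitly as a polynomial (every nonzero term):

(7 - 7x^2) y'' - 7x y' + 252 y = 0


All three coefficients share the factor 7; dividing through by 7 gives  (1 - x^2) y'' - x y' + 36 y = 0.
This matches the Chebyshev equation (1 - x^2) y'' - x y' + n^2 y = 0 (note the -x y' term, not -2x y') with n^2 = 36, so n = 6; the polynomial solution is T_6(x).
With y = sum_k a_k x^k, matching x^k gives (k+2)(k+1) a_{k+2} = (k^2 - n^2) a_k = (k - 6)(k + 6) a_k. The right side vanishes at k = 6, so the series with the parity of 6 terminates at degree 6.
Standard normalization: leading coefficient of T_n is 2^(n-1), so a_6 = 2^5 = 32. Work downward with a_k = (k+1)(k+2) a_{k+2} / ((k - 6)(k + 6)):
  a_4 = (5)(6)(32) / ((4 - 6)(4 + 6)) = 960/(-20) = -48
  a_2 = (3)(4)(-48) / ((2 - 6)(2 + 6)) = -576/(-32) = 18
  a_0 = (1)(2)(18) / ((0 - 6)(0 + 6)) = 36/(-36) = -1
Hence T_6(x) = 32 x^6 - 48 x^4 + 18 x^2 - 1.

T_6(x); series = 32 x^6 - 48 x^4 + 18 x^2 - 1


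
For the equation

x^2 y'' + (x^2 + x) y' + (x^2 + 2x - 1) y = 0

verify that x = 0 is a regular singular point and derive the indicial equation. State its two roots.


Divide by x^2 to reach normal form y'' + P_1(x) y' + P_2(x) y = 0 with P_1(x) = 1 + 1/x and P_2(x) = 1 + 2/x - 1/x^2.
x = 0 is a singular point because the y'-coefficient 1 + 1/x has a pole at x = 0 and the y-coefficient 1 + 2/x - 1/x^2 has a pole at x = 0.
It is a regular singular point because x P_1(x) = p(x) = x + 1 and x^2 P_2(x) = q(x) = x^2 + 2x - 1 are polynomials, hence analytic at x = 0.
p(0) = 1,  q(0) = -1.
Indicial equation: r(r-1) + p(0) r + q(0) = 0, i.e. r^2 + (p(0) - 1) r + q(0) = 0, i.e. r^2 - 1 = 0.
Discriminant: (0)^2 - 4(-1) = 4, so r = (0 ± 2)/2.
Solving: r_1 = 1, r_2 = -1.

indicial: r^2 - 1 = 0; roots r_1 = 1, r_2 = -1


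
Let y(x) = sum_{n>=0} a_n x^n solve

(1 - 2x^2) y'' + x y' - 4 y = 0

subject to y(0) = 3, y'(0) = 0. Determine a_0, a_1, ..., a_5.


Ansatz: y(x) = sum_{n>=0} a_n x^n, so y'(x) = sum_{n>=1} n a_n x^(n-1) and y''(x) = sum_{n>=2} n(n-1) a_n x^(n-2).
Substitute into P(x) y'' + Q(x) y' + R(x) y = 0 with P(x) = 1 - 2x^2, Q(x) = x, R(x) = -4, and match powers of x.
Initial conditions: a_0 = 3, a_1 = 0.
Setting the coefficient of each power of x to zero and solving order by order (substituting the coefficients already found):
  x^0: 2 a_2 - 4 a_0 = 0  ->  2 a_2 = 4 a_0 = 12  ->  a_2 = 6
  x^1: 6 a_3 - 3 a_1 = 0  ->  6 a_3 = 3 a_1 = 0  ->  a_3 = 0
  x^2: 12 a_4 - 6 a_2 = 0  ->  12 a_4 = 6 a_2 = 36  ->  a_4 = 3
  x^3: 20 a_5 - 13 a_3 = 0  ->  20 a_5 = 13 a_3 = 0  ->  a_5 = 0
Truncated series: y(x) = 3 + 6 x^2 + 3 x^4 + O(x^6).

a_0 = 3; a_1 = 0; a_2 = 6; a_3 = 0; a_4 = 3; a_5 = 0


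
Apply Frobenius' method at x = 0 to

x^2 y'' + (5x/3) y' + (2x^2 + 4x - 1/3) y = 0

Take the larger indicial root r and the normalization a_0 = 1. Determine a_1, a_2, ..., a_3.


Write in Frobenius form y'' + (p(x)/x) y' + (q(x)/x^2) y = 0:
  p(x) = 5/3,  q(x) = 2x^2 + 4x - 1/3.
Indicial equation: r(r-1) + (5/3) r + (-1/3) = 0 -> roots r_1 = 1/3, r_2 = -1.
Take r = r_1 = 1/3. Let y(x) = x^r sum_{n>=0} a_n x^n with a_0 = 1.
Substitute y = x^r sum a_n x^n and match x^{r+n}. The recurrence is
  D(n) a_n + 4 a_{n-1} + 2 a_{n-2} = 0,  where D(n) = (r+n)(r+n-1) + (5/3)(r+n) + (-1/3).
  a_n = [-4 a_{n-1} - 2 a_{n-2}] / D(n).
Since the indicial polynomial factors as (r - r_1)(r - r_2), D(n) = (r_1 + n - r_1)(r_1 + n - r_2) = n(n + 4/3).
Evaluating step by step (a_0 = 1):
  n = 1: D(1) = 1(1 + 4/3) = 7/3; numerator = -4(1) = -4; a_1 = (-4)/(7/3) = -12/7
  n = 2: D(2) = 2(2 + 4/3) = 20/3; numerator = -4(-12/7) - 2(1) = 34/7; a_2 = (34/7)/(20/3) = 51/70
  n = 3: D(3) = 3(3 + 4/3) = 13; numerator = -4(51/70) - 2(-12/7) = 18/35; a_3 = (18/35)/(13) = 18/455

r = 1/3; a_0 = 1; a_1 = -12/7; a_2 = 51/70; a_3 = 18/455


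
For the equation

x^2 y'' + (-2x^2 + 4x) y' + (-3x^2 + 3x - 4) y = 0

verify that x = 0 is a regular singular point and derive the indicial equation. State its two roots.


Divide by x^2 to reach normal form y'' + P_1(x) y' + P_2(x) y = 0 with P_1(x) = -2 + 4/x and P_2(x) = -3 + 3/x - 4/x^2.
x = 0 is a singular point because the y'-coefficient -2 + 4/x has a pole at x = 0 and the y-coefficient -3 + 3/x - 4/x^2 has a pole at x = 0.
It is a regular singular point because x P_1(x) = p(x) = 4 - 2x and x^2 P_2(x) = q(x) = -3x^2 + 3x - 4 are polynomials, hence analytic at x = 0.
p(0) = 4,  q(0) = -4.
Indicial equation: r(r-1) + p(0) r + q(0) = 0, i.e. r^2 + (p(0) - 1) r + q(0) = 0, i.e. r^2 + 3 r - 4 = 0.
Discriminant: (3)^2 - 4(-4) = 25, so r = (-3 ± 5)/2.
Solving: r_1 = 1, r_2 = -4.

indicial: r^2 + 3 r - 4 = 0; roots r_1 = 1, r_2 = -4


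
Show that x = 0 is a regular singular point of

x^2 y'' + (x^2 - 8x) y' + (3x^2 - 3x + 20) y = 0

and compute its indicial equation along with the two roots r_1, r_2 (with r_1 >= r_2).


Divide by x^2 to reach normal form y'' + P_1(x) y' + P_2(x) y = 0 with P_1(x) = 1 - 8/x and P_2(x) = 3 - 3/x + 20/x^2.
x = 0 is a singular point because the y'-coefficient 1 - 8/x has a pole at x = 0 and the y-coefficient 3 - 3/x + 20/x^2 has a pole at x = 0.
It is a regular singular point because x P_1(x) = p(x) = x - 8 and x^2 P_2(x) = q(x) = 3x^2 - 3x + 20 are polynomials, hence analytic at x = 0.
p(0) = -8,  q(0) = 20.
Indicial equation: r(r-1) + p(0) r + q(0) = 0, i.e. r^2 + (p(0) - 1) r + q(0) = 0, i.e. r^2 - 9 r + 20 = 0.
Discriminant: (-9)^2 - 4(20) = 1, so r = (9 ± 1)/2.
Solving: r_1 = 5, r_2 = 4.

indicial: r^2 - 9 r + 20 = 0; roots r_1 = 5, r_2 = 4


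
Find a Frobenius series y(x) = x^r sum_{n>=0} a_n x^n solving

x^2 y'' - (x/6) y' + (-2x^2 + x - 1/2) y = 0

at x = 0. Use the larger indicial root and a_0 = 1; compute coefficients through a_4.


Write in Frobenius form y'' + (p(x)/x) y' + (q(x)/x^2) y = 0:
  p(x) = -1/6,  q(x) = -2x^2 + x - 1/2.
Indicial equation: r(r-1) + (-1/6) r + (-1/2) = 0 -> roots r_1 = 3/2, r_2 = -1/3.
Take r = r_1 = 3/2. Let y(x) = x^r sum_{n>=0} a_n x^n with a_0 = 1.
Substitute y = x^r sum a_n x^n and match x^{r+n}. The recurrence is
  D(n) a_n + 1 a_{n-1} - 2 a_{n-2} = 0,  where D(n) = (r+n)(r+n-1) + (-1/6)(r+n) + (-1/2).
  a_n = [-1 a_{n-1} + 2 a_{n-2}] / D(n).
Since the indicial polynomial factors as (r - r_1)(r - r_2), D(n) = (r_1 + n - r_1)(r_1 + n - r_2) = n(n + 11/6).
Evaluating step by step (a_0 = 1):
  n = 1: D(1) = 1(1 + 11/6) = 17/6; numerator = -1(1) = -1; a_1 = (-1)/(17/6) = -6/17
  n = 2: D(2) = 2(2 + 11/6) = 23/3; numerator = -1(-6/17) + 2(1) = 40/17; a_2 = (40/17)/(23/3) = 120/391
  n = 3: D(3) = 3(3 + 11/6) = 29/2; numerator = -1(120/391) + 2(-6/17) = -396/391; a_3 = (-396/391)/(29/2) = -792/11339
  n = 4: D(4) = 4(4 + 11/6) = 70/3; numerator = -1(-792/11339) + 2(120/391) = 456/667; a_4 = (456/667)/(70/3) = 684/23345

r = 3/2; a_0 = 1; a_1 = -6/17; a_2 = 120/391; a_3 = -792/11339; a_4 = 684/23345


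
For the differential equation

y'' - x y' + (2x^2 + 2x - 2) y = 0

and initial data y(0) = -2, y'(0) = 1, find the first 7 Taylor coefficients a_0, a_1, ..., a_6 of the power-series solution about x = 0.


Ansatz: y(x) = sum_{n>=0} a_n x^n, so y'(x) = sum_{n>=1} n a_n x^(n-1) and y''(x) = sum_{n>=2} n(n-1) a_n x^(n-2).
Substitute into P(x) y'' + Q(x) y' + R(x) y = 0 with P(x) = 1, Q(x) = -x, R(x) = 2x^2 + 2x - 2, and match powers of x.
Initial conditions: a_0 = -2, a_1 = 1.
Setting the coefficient of each power of x to zero and solving order by order (substituting the coefficients already found):
  x^0: 2 a_2 - 2 a_0 = 0  ->  2 a_2 = 2 a_0 = -4  ->  a_2 = -2
  x^1: 6 a_3 - 3 a_1 + 2 a_0 = 0  ->  6 a_3 = 3 a_1 - 2 a_0 = 7  ->  a_3 = 7/6
  x^2: 12 a_4 - 4 a_2 + 2 a_1 + 2 a_0 = 0  ->  12 a_4 = 4 a_2 - 2 a_1 - 2 a_0 = -6  ->  a_4 = -1/2
  x^3: 20 a_5 - 5 a_3 + 2 a_2 + 2 a_1 = 0  ->  20 a_5 = 5 a_3 - 2 a_2 - 2 a_1 = 47/6  ->  a_5 = 47/120
  x^4: 30 a_6 - 6 a_4 + 2 a_3 + 2 a_2 = 0  ->  30 a_6 = 6 a_4 - 2 a_3 - 2 a_2 = -4/3  ->  a_6 = -2/45
Truncated series: y(x) = -2 + x - 2 x^2 + (7/6) x^3 - (1/2) x^4 + (47/120) x^5 - (2/45) x^6 + O(x^7).

a_0 = -2; a_1 = 1; a_2 = -2; a_3 = 7/6; a_4 = -1/2; a_5 = 47/120; a_6 = -2/45


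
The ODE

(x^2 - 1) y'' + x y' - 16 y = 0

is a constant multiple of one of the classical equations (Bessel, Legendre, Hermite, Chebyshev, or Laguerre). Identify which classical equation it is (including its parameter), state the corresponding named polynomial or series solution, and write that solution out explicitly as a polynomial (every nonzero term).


All three coefficients share the factor -1; dividing through by -1 gives  (1 - x^2) y'' - x y' + 16 y = 0.
This matches the Chebyshev equation (1 - x^2) y'' - x y' + n^2 y = 0 (note the -x y' term, not -2x y') with n^2 = 16, so n = 4; the polynomial solution is T_4(x).
With y = sum_k a_k x^k, matching x^k gives (k+2)(k+1) a_{k+2} = (k^2 - n^2) a_k = (k - 4)(k + 4) a_k. The right side vanishes at k = 4, so the series with the parity of 4 terminates at degree 4.
Standard normalization: leading coefficient of T_n is 2^(n-1), so a_4 = 2^3 = 8. Work downward with a_k = (k+1)(k+2) a_{k+2} / ((k - 4)(k + 4)):
  a_2 = (3)(4)(8) / ((2 - 4)(2 + 4)) = 96/(-12) = -8
  a_0 = (1)(2)(-8) / ((0 - 4)(0 + 4)) = -16/(-16) = 1
Hence T_4(x) = 8 x^4 - 8 x^2 + 1.

T_4(x); series = 8 x^4 - 8 x^2 + 1


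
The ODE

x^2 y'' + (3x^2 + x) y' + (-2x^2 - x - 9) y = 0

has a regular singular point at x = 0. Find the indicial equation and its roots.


Divide by x^2 to reach normal form y'' + P_1(x) y' + P_2(x) y = 0 with P_1(x) = 3 + 1/x and P_2(x) = -2 - 1/x - 9/x^2.
x = 0 is a singular point because the y'-coefficient 3 + 1/x has a pole at x = 0 and the y-coefficient -2 - 1/x - 9/x^2 has a pole at x = 0.
It is a regular singular point because x P_1(x) = p(x) = 3x + 1 and x^2 P_2(x) = q(x) = -2x^2 - x - 9 are polynomials, hence analytic at x = 0.
p(0) = 1,  q(0) = -9.
Indicial equation: r(r-1) + p(0) r + q(0) = 0, i.e. r^2 + (p(0) - 1) r + q(0) = 0, i.e. r^2 - 9 = 0.
Discriminant: (0)^2 - 4(-9) = 36, so r = (0 ± 6)/2.
Solving: r_1 = 3, r_2 = -3.

indicial: r^2 - 9 = 0; roots r_1 = 3, r_2 = -3


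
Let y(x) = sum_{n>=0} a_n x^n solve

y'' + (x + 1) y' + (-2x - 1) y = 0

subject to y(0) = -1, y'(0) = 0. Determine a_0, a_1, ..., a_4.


Ansatz: y(x) = sum_{n>=0} a_n x^n, so y'(x) = sum_{n>=1} n a_n x^(n-1) and y''(x) = sum_{n>=2} n(n-1) a_n x^(n-2).
Substitute into P(x) y'' + Q(x) y' + R(x) y = 0 with P(x) = 1, Q(x) = x + 1, R(x) = -2x - 1, and match powers of x.
Initial conditions: a_0 = -1, a_1 = 0.
Setting the coefficient of each power of x to zero and solving order by order (substituting the coefficients already found):
  x^0: 2 a_2 + a_1 - a_0 = 0  ->  2 a_2 = -a_1 + a_0 = -1  ->  a_2 = -1/2
  x^1: 6 a_3 + 2 a_2 - 2 a_0 = 0  ->  6 a_3 = -2 a_2 + 2 a_0 = -1  ->  a_3 = -1/6
  x^2: 12 a_4 + 3 a_3 + a_2 - 2 a_1 = 0  ->  12 a_4 = -3 a_3 - a_2 + 2 a_1 = 1  ->  a_4 = 1/12
Truncated series: y(x) = -1 - (1/2) x^2 - (1/6) x^3 + (1/12) x^4 + O(x^5).

a_0 = -1; a_1 = 0; a_2 = -1/2; a_3 = -1/6; a_4 = 1/12


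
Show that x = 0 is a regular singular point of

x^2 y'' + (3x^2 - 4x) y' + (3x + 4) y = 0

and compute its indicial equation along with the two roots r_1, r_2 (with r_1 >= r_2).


Divide by x^2 to reach normal form y'' + P_1(x) y' + P_2(x) y = 0 with P_1(x) = 3 - 4/x and P_2(x) = 3/x + 4/x^2.
x = 0 is a singular point because the y'-coefficient 3 - 4/x has a pole at x = 0 and the y-coefficient 3/x + 4/x^2 has a pole at x = 0.
It is a regular singular point because x P_1(x) = p(x) = 3x - 4 and x^2 P_2(x) = q(x) = 3x + 4 are polynomials, hence analytic at x = 0.
p(0) = -4,  q(0) = 4.
Indicial equation: r(r-1) + p(0) r + q(0) = 0, i.e. r^2 + (p(0) - 1) r + q(0) = 0, i.e. r^2 - 5 r + 4 = 0.
Discriminant: (-5)^2 - 4(4) = 9, so r = (5 ± 3)/2.
Solving: r_1 = 4, r_2 = 1.

indicial: r^2 - 5 r + 4 = 0; roots r_1 = 4, r_2 = 1


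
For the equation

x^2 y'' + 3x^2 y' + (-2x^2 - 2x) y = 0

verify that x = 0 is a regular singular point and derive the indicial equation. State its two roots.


Divide by x^2 to reach normal form y'' + P_1(x) y' + P_2(x) y = 0 with P_1(x) = 3 and P_2(x) = -2 - 2/x.
x = 0 is a singular point because the y-coefficient -2 - 2/x has a pole at x = 0.
It is a regular singular point because x P_1(x) = p(x) = 3x and x^2 P_2(x) = q(x) = -2x^2 - 2x are polynomials, hence analytic at x = 0.
p(0) = 0,  q(0) = 0.
Indicial equation: r(r-1) + p(0) r + q(0) = 0, i.e. r^2 + (p(0) - 1) r + q(0) = 0, i.e. r^2 - 1 r = 0.
Discriminant: (-1)^2 - 4(0) = 1, so r = (1 ± 1)/2.
Solving: r_1 = 1, r_2 = 0.

indicial: r^2 - 1 r = 0; roots r_1 = 1, r_2 = 0


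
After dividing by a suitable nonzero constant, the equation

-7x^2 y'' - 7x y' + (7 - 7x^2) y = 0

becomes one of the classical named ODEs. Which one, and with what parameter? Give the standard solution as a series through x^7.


All three coefficients share the factor -7; dividing through by -7 gives  x^2 y'' + x y' + (x^2 - 1) y = 0.
This matches the Bessel equation x^2 y'' + x y' + (x^2 - nu^2) y = 0 with nu^2 = 1, so nu = 1; the solution bounded at x = 0 is J_1(x).
Frobenius at x = 0: indicial roots ±nu; for r = nu the recurrence k(k + 2nu) c_k = -c_{k-2} gives the standard series J_nu(x) = sum_{k>=0} (-1)^k / (k! (k+nu)!) (x/2)^(2k+nu). Evaluate the first 4 terms:
  k = 0: (-1)^0 / (0! * 1! * 2^1) x^1 = 1/(1*1*2) x^1 = (1/2) x^1
  k = 1: (-1)^1 / (1! * 2! * 2^3) x^3 = -1/(1*2*8) x^3 = (-1/16) x^3
  k = 2: (-1)^2 / (2! * 3! * 2^5) x^5 = 1/(2*6*32) x^5 = (1/384) x^5
  k = 3: (-1)^3 / (3! * 4! * 2^7) x^7 = -1/(6*24*128) x^7 = (-1/18432) x^7
Hence J_1(x) = -x^7/18432 + x^5/384 - x^3/16 + x/2 + ....

J_1(x); series = -x^7/18432 + x^5/384 - x^3/16 + x/2


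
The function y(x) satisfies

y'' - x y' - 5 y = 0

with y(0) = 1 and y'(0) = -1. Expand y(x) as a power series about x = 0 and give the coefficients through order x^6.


Ansatz: y(x) = sum_{n>=0} a_n x^n, so y'(x) = sum_{n>=1} n a_n x^(n-1) and y''(x) = sum_{n>=2} n(n-1) a_n x^(n-2).
Substitute into P(x) y'' + Q(x) y' + R(x) y = 0 with P(x) = 1, Q(x) = -x, R(x) = -5, and match powers of x.
Initial conditions: a_0 = 1, a_1 = -1.
Setting the coefficient of each power of x to zero and solving order by order (substituting the coefficients already found):
  x^0: 2 a_2 - 5 a_0 = 0  ->  2 a_2 = 5 a_0 = 5  ->  a_2 = 5/2
  x^1: 6 a_3 - 6 a_1 = 0  ->  6 a_3 = 6 a_1 = -6  ->  a_3 = -1
  x^2: 12 a_4 - 7 a_2 = 0  ->  12 a_4 = 7 a_2 = 35/2  ->  a_4 = 35/24
  x^3: 20 a_5 - 8 a_3 = 0  ->  20 a_5 = 8 a_3 = -8  ->  a_5 = -2/5
  x^4: 30 a_6 - 9 a_4 = 0  ->  30 a_6 = 9 a_4 = 105/8  ->  a_6 = 7/16
Truncated series: y(x) = 1 - x + (5/2) x^2 - x^3 + (35/24) x^4 - (2/5) x^5 + (7/16) x^6 + O(x^7).

a_0 = 1; a_1 = -1; a_2 = 5/2; a_3 = -1; a_4 = 35/24; a_5 = -2/5; a_6 = 7/16


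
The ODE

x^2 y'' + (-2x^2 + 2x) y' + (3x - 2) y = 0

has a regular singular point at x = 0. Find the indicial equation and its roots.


Divide by x^2 to reach normal form y'' + P_1(x) y' + P_2(x) y = 0 with P_1(x) = -2 + 2/x and P_2(x) = 3/x - 2/x^2.
x = 0 is a singular point because the y'-coefficient -2 + 2/x has a pole at x = 0 and the y-coefficient 3/x - 2/x^2 has a pole at x = 0.
It is a regular singular point because x P_1(x) = p(x) = 2 - 2x and x^2 P_2(x) = q(x) = 3x - 2 are polynomials, hence analytic at x = 0.
p(0) = 2,  q(0) = -2.
Indicial equation: r(r-1) + p(0) r + q(0) = 0, i.e. r^2 + (p(0) - 1) r + q(0) = 0, i.e. r^2 + 1 r - 2 = 0.
Discriminant: (1)^2 - 4(-2) = 9, so r = (-1 ± 3)/2.
Solving: r_1 = 1, r_2 = -2.

indicial: r^2 + 1 r - 2 = 0; roots r_1 = 1, r_2 = -2


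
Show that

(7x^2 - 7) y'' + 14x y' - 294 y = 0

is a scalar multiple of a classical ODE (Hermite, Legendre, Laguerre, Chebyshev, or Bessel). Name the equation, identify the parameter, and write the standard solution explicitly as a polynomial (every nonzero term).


All three coefficients share the factor -7; dividing through by -7 gives  (1 - x^2) y'' - 2x y' + 42 y = 0.
This matches the Legendre equation (1 - x^2) y'' - 2x y' + n(n+1) y = 0 (note the -2x y' term) with n(n+1) = 42, so n = 6; the polynomial solution is P_6(x).
With y = sum_k a_k x^k, matching x^k gives (k+2)(k+1) a_{k+2} = [k(k+1) - n(n+1)] a_k = (k - 6)(k + 7) a_k. The right side vanishes at k = 6, so the series with the parity of 6 terminates at degree 6.
Standard normalization (P_n(1) = 1): leading coefficient (2n)!/(2^n (n!)^2) = 479001600/(64*518400) = 231/16, so a_6 = 231/16. Work downward with a_k = (k+1)(k+2) a_{k+2} / ((k - 6)(k + 7)):
  a_4 = (5)(6)(231/16) / ((4 - 6)(4 + 7)) = (3465/8)/(-22) = -315/16
  a_2 = (3)(4)(-315/16) / ((2 - 6)(2 + 7)) = (-945/4)/(-36) = 105/16
  a_0 = (1)(2)(105/16) / ((0 - 6)(0 + 7)) = (105/8)/(-42) = -5/16
Hence P_6(x) = 231 x^6/16 - 315 x^4/16 + 105 x^2/16 - 5/16.

P_6(x); series = 231 x^6/16 - 315 x^4/16 + 105 x^2/16 - 5/16


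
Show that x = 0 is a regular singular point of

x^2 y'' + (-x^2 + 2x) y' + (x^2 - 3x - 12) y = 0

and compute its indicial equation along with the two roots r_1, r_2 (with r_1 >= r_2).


Divide by x^2 to reach normal form y'' + P_1(x) y' + P_2(x) y = 0 with P_1(x) = -1 + 2/x and P_2(x) = 1 - 3/x - 12/x^2.
x = 0 is a singular point because the y'-coefficient -1 + 2/x has a pole at x = 0 and the y-coefficient 1 - 3/x - 12/x^2 has a pole at x = 0.
It is a regular singular point because x P_1(x) = p(x) = 2 - x and x^2 P_2(x) = q(x) = x^2 - 3x - 12 are polynomials, hence analytic at x = 0.
p(0) = 2,  q(0) = -12.
Indicial equation: r(r-1) + p(0) r + q(0) = 0, i.e. r^2 + (p(0) - 1) r + q(0) = 0, i.e. r^2 + 1 r - 12 = 0.
Discriminant: (1)^2 - 4(-12) = 49, so r = (-1 ± 7)/2.
Solving: r_1 = 3, r_2 = -4.

indicial: r^2 + 1 r - 12 = 0; roots r_1 = 3, r_2 = -4


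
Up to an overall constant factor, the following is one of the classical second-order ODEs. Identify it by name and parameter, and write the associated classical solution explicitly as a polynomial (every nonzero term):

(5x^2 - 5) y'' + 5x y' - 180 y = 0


All three coefficients share the factor -5; dividing through by -5 gives  (1 - x^2) y'' - x y' + 36 y = 0.
This matches the Chebyshev equation (1 - x^2) y'' - x y' + n^2 y = 0 (note the -x y' term, not -2x y') with n^2 = 36, so n = 6; the polynomial solution is T_6(x).
With y = sum_k a_k x^k, matching x^k gives (k+2)(k+1) a_{k+2} = (k^2 - n^2) a_k = (k - 6)(k + 6) a_k. The right side vanishes at k = 6, so the series with the parity of 6 terminates at degree 6.
Standard normalization: leading coefficient of T_n is 2^(n-1), so a_6 = 2^5 = 32. Work downward with a_k = (k+1)(k+2) a_{k+2} / ((k - 6)(k + 6)):
  a_4 = (5)(6)(32) / ((4 - 6)(4 + 6)) = 960/(-20) = -48
  a_2 = (3)(4)(-48) / ((2 - 6)(2 + 6)) = -576/(-32) = 18
  a_0 = (1)(2)(18) / ((0 - 6)(0 + 6)) = 36/(-36) = -1
Hence T_6(x) = 32 x^6 - 48 x^4 + 18 x^2 - 1.

T_6(x); series = 32 x^6 - 48 x^4 + 18 x^2 - 1


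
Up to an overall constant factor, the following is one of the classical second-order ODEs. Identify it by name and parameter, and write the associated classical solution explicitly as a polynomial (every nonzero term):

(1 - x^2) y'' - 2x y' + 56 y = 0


The equation is already in a standard form:  (1 - x^2) y'' - 2x y' + 56 y = 0.
This matches the Legendre equation (1 - x^2) y'' - 2x y' + n(n+1) y = 0 (note the -2x y' term) with n(n+1) = 56, so n = 7; the polynomial solution is P_7(x).
With y = sum_k a_k x^k, matching x^k gives (k+2)(k+1) a_{k+2} = [k(k+1) - n(n+1)] a_k = (k - 7)(k + 8) a_k. The right side vanishes at k = 7, so the series with the parity of 7 terminates at degree 7.
Standard normalization (P_n(1) = 1): leading coefficient (2n)!/(2^n (n!)^2) = 87178291200/(128*25401600) = 429/16, so a_7 = 429/16. Work downward with a_k = (k+1)(k+2) a_{k+2} / ((k - 7)(k + 8)):
  a_5 = (6)(7)(429/16) / ((5 - 7)(5 + 8)) = (9009/8)/(-26) = -693/16
  a_3 = (4)(5)(-693/16) / ((3 - 7)(3 + 8)) = (-3465/4)/(-44) = 315/16
  a_1 = (2)(3)(315/16) / ((1 - 7)(1 + 8)) = (945/8)/(-54) = -35/16
Hence P_7(x) = 429 x^7/16 - 693 x^5/16 + 315 x^3/16 - 35 x/16.

P_7(x); series = 429 x^7/16 - 693 x^5/16 + 315 x^3/16 - 35 x/16


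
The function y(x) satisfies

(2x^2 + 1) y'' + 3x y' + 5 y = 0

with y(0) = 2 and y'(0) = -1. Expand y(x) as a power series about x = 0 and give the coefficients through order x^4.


Ansatz: y(x) = sum_{n>=0} a_n x^n, so y'(x) = sum_{n>=1} n a_n x^(n-1) and y''(x) = sum_{n>=2} n(n-1) a_n x^(n-2).
Substitute into P(x) y'' + Q(x) y' + R(x) y = 0 with P(x) = 2x^2 + 1, Q(x) = 3x, R(x) = 5, and match powers of x.
Initial conditions: a_0 = 2, a_1 = -1.
Setting the coefficient of each power of x to zero and solving order by order (substituting the coefficients already found):
  x^0: 2 a_2 + 5 a_0 = 0  ->  2 a_2 = -5 a_0 = -10  ->  a_2 = -5
  x^1: 6 a_3 + 8 a_1 = 0  ->  6 a_3 = -8 a_1 = 8  ->  a_3 = 4/3
  x^2: 12 a_4 + 15 a_2 = 0  ->  12 a_4 = -15 a_2 = 75  ->  a_4 = 25/4
Truncated series: y(x) = 2 - x - 5 x^2 + (4/3) x^3 + (25/4) x^4 + O(x^5).

a_0 = 2; a_1 = -1; a_2 = -5; a_3 = 4/3; a_4 = 25/4


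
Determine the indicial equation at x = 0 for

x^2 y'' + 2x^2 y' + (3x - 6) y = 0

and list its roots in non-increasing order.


Divide by x^2 to reach normal form y'' + P_1(x) y' + P_2(x) y = 0 with P_1(x) = 2 and P_2(x) = 3/x - 6/x^2.
x = 0 is a singular point because the y-coefficient 3/x - 6/x^2 has a pole at x = 0.
It is a regular singular point because x P_1(x) = p(x) = 2x and x^2 P_2(x) = q(x) = 3x - 6 are polynomials, hence analytic at x = 0.
p(0) = 0,  q(0) = -6.
Indicial equation: r(r-1) + p(0) r + q(0) = 0, i.e. r^2 + (p(0) - 1) r + q(0) = 0, i.e. r^2 - 1 r - 6 = 0.
Discriminant: (-1)^2 - 4(-6) = 25, so r = (1 ± 5)/2.
Solving: r_1 = 3, r_2 = -2.

indicial: r^2 - 1 r - 6 = 0; roots r_1 = 3, r_2 = -2


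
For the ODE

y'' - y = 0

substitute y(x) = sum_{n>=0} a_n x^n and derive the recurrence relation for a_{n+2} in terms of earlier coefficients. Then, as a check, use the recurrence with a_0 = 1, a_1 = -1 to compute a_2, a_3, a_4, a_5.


Substitute y = sum_n a_n x^n into y'' + (const) y = 0.
y''(x) = sum_{n>=0} (n+2)(n+1) a_{n+2} x^n.
The ODE becomes sum_n [(n+2)(n+1) a_{n+2} - 1 a_n] x^n = 0.
Setting each coefficient to zero gives the recurrence:
  (n+2)(n+1) a_{n+2} - 1 a_n = 0,
  a_{n+2} = 1 / ((n+1)(n+2)) a_n.

Check with a_0 = 1, a_1 = -1 (apply the recurrence for n = 0, 1, 2, 3): a_0 = 1, a_1 = -1, a_2 = 1/2, a_3 = -1/6, a_4 = 1/24, a_5 = -1/120.

a_{n+2} = 1/((n+1)(n+2)) * a_n; check: a_0 = 1, a_1 = -1, a_2 = 1/2, a_3 = -1/6, a_4 = 1/24, a_5 = -1/120


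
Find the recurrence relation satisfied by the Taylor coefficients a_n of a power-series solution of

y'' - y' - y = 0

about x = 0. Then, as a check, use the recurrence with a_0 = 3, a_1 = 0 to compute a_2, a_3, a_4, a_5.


Substitute y = sum_n a_n x^n.
y''(x) has coefficient (n+2)(n+1) a_{n+2} at x^n;
-y'(x) has coefficient -(n+1) a_{n+1} at x^n;
-y(x) has coefficient -1 a_n at x^n.
Matching x^n: (n+2)(n+1) a_{n+2} - (n+1) a_{n+1} - 1 a_n = 0.
Thus a_{n+2} = [(n+1) a_{n+1} + 1 a_n] / ((n+1)(n+2)).

Check with a_0 = 3, a_1 = 0 (apply the recurrence for n = 0, 1, 2, 3): a_0 = 3, a_1 = 0, a_2 = 3/2, a_3 = 1/2, a_4 = 1/4, a_5 = 3/40.

a_(n+2) = [(n+1) a_(n+1) + 1 a_n] / ((n+1)(n+2)); check: a_0 = 3, a_1 = 0, a_2 = 3/2, a_3 = 1/2, a_4 = 1/4, a_5 = 3/40


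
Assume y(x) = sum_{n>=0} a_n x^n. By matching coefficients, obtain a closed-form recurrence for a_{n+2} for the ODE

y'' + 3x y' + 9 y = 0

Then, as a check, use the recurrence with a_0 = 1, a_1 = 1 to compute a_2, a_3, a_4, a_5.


Substitute y = sum_n a_n x^n.
y''(x) has coefficient (n+2)(n+1) a_{n+2} at x^n;
3 x y'(x) has coefficient 3 n a_n at x^n (shift);
9 y(x) has coefficient 9 a_n at x^n.
Matching x^n: (n+2)(n+1) a_{n+2} + (3n + 9) a_n = 0.
Thus a_{n+2} = (-3n - 9) / ((n+1)(n+2)) * a_n.

Check with a_0 = 1, a_1 = 1 (apply the recurrence for n = 0, 1, 2, 3): a_0 = 1, a_1 = 1, a_2 = -9/2, a_3 = -2, a_4 = 45/8, a_5 = 9/5.

a_(n+2) = (-3n - 9) / ((n+1)(n+2)) * a_n; check: a_0 = 1, a_1 = 1, a_2 = -9/2, a_3 = -2, a_4 = 45/8, a_5 = 9/5


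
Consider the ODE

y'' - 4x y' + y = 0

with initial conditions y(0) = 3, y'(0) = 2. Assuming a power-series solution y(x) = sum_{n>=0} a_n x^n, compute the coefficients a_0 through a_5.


Ansatz: y(x) = sum_{n>=0} a_n x^n, so y'(x) = sum_{n>=1} n a_n x^(n-1) and y''(x) = sum_{n>=2} n(n-1) a_n x^(n-2).
Substitute into P(x) y'' + Q(x) y' + R(x) y = 0 with P(x) = 1, Q(x) = -4x, R(x) = 1, and match powers of x.
Initial conditions: a_0 = 3, a_1 = 2.
Setting the coefficient of each power of x to zero and solving order by order (substituting the coefficients already found):
  x^0: 2 a_2 + a_0 = 0  ->  2 a_2 = -a_0 = -3  ->  a_2 = -3/2
  x^1: 6 a_3 - 3 a_1 = 0  ->  6 a_3 = 3 a_1 = 6  ->  a_3 = 1
  x^2: 12 a_4 - 7 a_2 = 0  ->  12 a_4 = 7 a_2 = -21/2  ->  a_4 = -7/8
  x^3: 20 a_5 - 11 a_3 = 0  ->  20 a_5 = 11 a_3 = 11  ->  a_5 = 11/20
Truncated series: y(x) = 3 + 2 x - (3/2) x^2 + x^3 - (7/8) x^4 + (11/20) x^5 + O(x^6).

a_0 = 3; a_1 = 2; a_2 = -3/2; a_3 = 1; a_4 = -7/8; a_5 = 11/20


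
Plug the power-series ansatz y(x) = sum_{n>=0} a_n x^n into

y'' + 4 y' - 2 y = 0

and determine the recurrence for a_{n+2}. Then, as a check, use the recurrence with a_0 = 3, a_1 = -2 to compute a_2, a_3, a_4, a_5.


Substitute y = sum_n a_n x^n.
y''(x) has coefficient (n+2)(n+1) a_{n+2} at x^n;
4 y'(x) has coefficient 4 (n+1) a_{n+1} at x^n;
-2 y(x) has coefficient -2 a_n at x^n.
Matching x^n: (n+2)(n+1) a_{n+2} + 4 (n+1) a_{n+1} - 2 a_n = 0.
Thus a_{n+2} = [-4 (n+1) a_{n+1} + 2 a_n] / ((n+1)(n+2)).

Check with a_0 = 3, a_1 = -2 (apply the recurrence for n = 0, 1, 2, 3): a_0 = 3, a_1 = -2, a_2 = 7, a_3 = -10, a_4 = 67/6, a_5 = -149/15.

a_(n+2) = [-4 (n+1) a_(n+1) + 2 a_n] / ((n+1)(n+2)); check: a_0 = 3, a_1 = -2, a_2 = 7, a_3 = -10, a_4 = 67/6, a_5 = -149/15


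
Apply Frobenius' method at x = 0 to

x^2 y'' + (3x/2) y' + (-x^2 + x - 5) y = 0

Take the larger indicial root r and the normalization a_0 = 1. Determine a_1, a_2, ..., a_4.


Write in Frobenius form y'' + (p(x)/x) y' + (q(x)/x^2) y = 0:
  p(x) = 3/2,  q(x) = -x^2 + x - 5.
Indicial equation: r(r-1) + (3/2) r + (-5) = 0 -> roots r_1 = 2, r_2 = -5/2.
Take r = r_1 = 2. Let y(x) = x^r sum_{n>=0} a_n x^n with a_0 = 1.
Substitute y = x^r sum a_n x^n and match x^{r+n}. The recurrence is
  D(n) a_n + 1 a_{n-1} - 1 a_{n-2} = 0,  where D(n) = (r+n)(r+n-1) + (3/2)(r+n) + (-5).
  a_n = [-1 a_{n-1} + 1 a_{n-2}] / D(n).
Since the indicial polynomial factors as (r - r_1)(r - r_2), D(n) = (r_1 + n - r_1)(r_1 + n - r_2) = n(n + 9/2).
Evaluating step by step (a_0 = 1):
  n = 1: D(1) = 1(1 + 9/2) = 11/2; numerator = -1(1) = -1; a_1 = (-1)/(11/2) = -2/11
  n = 2: D(2) = 2(2 + 9/2) = 13; numerator = -1(-2/11) + 1(1) = 13/11; a_2 = (13/11)/(13) = 1/11
  n = 3: D(3) = 3(3 + 9/2) = 45/2; numerator = -1(1/11) + 1(-2/11) = -3/11; a_3 = (-3/11)/(45/2) = -2/165
  n = 4: D(4) = 4(4 + 9/2) = 34; numerator = -1(-2/165) + 1(1/11) = 17/165; a_4 = (17/165)/(34) = 1/330

r = 2; a_0 = 1; a_1 = -2/11; a_2 = 1/11; a_3 = -2/165; a_4 = 1/330


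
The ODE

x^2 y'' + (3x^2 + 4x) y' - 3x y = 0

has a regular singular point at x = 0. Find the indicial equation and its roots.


Divide by x^2 to reach normal form y'' + P_1(x) y' + P_2(x) y = 0 with P_1(x) = 3 + 4/x and P_2(x) = -3/x.
x = 0 is a singular point because the y'-coefficient 3 + 4/x has a pole at x = 0 and the y-coefficient -3/x has a pole at x = 0.
It is a regular singular point because x P_1(x) = p(x) = 3x + 4 and x^2 P_2(x) = q(x) = -3x are polynomials, hence analytic at x = 0.
p(0) = 4,  q(0) = 0.
Indicial equation: r(r-1) + p(0) r + q(0) = 0, i.e. r^2 + (p(0) - 1) r + q(0) = 0, i.e. r^2 + 3 r = 0.
Discriminant: (3)^2 - 4(0) = 9, so r = (-3 ± 3)/2.
Solving: r_1 = 0, r_2 = -3.

indicial: r^2 + 3 r = 0; roots r_1 = 0, r_2 = -3


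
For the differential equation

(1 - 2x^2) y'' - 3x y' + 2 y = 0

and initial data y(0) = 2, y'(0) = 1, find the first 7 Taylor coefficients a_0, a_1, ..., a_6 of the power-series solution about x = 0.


Ansatz: y(x) = sum_{n>=0} a_n x^n, so y'(x) = sum_{n>=1} n a_n x^(n-1) and y''(x) = sum_{n>=2} n(n-1) a_n x^(n-2).
Substitute into P(x) y'' + Q(x) y' + R(x) y = 0 with P(x) = 1 - 2x^2, Q(x) = -3x, R(x) = 2, and match powers of x.
Initial conditions: a_0 = 2, a_1 = 1.
Setting the coefficient of each power of x to zero and solving order by order (substituting the coefficients already found):
  x^0: 2 a_2 + 2 a_0 = 0  ->  2 a_2 = -2 a_0 = -4  ->  a_2 = -2
  x^1: 6 a_3 - a_1 = 0  ->  6 a_3 = a_1 = 1  ->  a_3 = 1/6
  x^2: 12 a_4 - 8 a_2 = 0  ->  12 a_4 = 8 a_2 = -16  ->  a_4 = -4/3
  x^3: 20 a_5 - 19 a_3 = 0  ->  20 a_5 = 19 a_3 = 19/6  ->  a_5 = 19/120
  x^4: 30 a_6 - 34 a_4 = 0  ->  30 a_6 = 34 a_4 = -136/3  ->  a_6 = -68/45
Truncated series: y(x) = 2 + x - 2 x^2 + (1/6) x^3 - (4/3) x^4 + (19/120) x^5 - (68/45) x^6 + O(x^7).

a_0 = 2; a_1 = 1; a_2 = -2; a_3 = 1/6; a_4 = -4/3; a_5 = 19/120; a_6 = -68/45


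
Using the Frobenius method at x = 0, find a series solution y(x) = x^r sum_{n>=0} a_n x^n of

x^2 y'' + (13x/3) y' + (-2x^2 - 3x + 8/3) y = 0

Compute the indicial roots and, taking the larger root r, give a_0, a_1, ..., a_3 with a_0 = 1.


Write in Frobenius form y'' + (p(x)/x) y' + (q(x)/x^2) y = 0:
  p(x) = 13/3,  q(x) = -2x^2 - 3x + 8/3.
Indicial equation: r(r-1) + (13/3) r + (8/3) = 0 -> roots r_1 = -4/3, r_2 = -2.
Take r = r_1 = -4/3. Let y(x) = x^r sum_{n>=0} a_n x^n with a_0 = 1.
Substitute y = x^r sum a_n x^n and match x^{r+n}. The recurrence is
  D(n) a_n - 3 a_{n-1} - 2 a_{n-2} = 0,  where D(n) = (r+n)(r+n-1) + (13/3)(r+n) + (8/3).
  a_n = [3 a_{n-1} + 2 a_{n-2}] / D(n).
Since the indicial polynomial factors as (r - r_1)(r - r_2), D(n) = (r_1 + n - r_1)(r_1 + n - r_2) = n(n + 2/3).
Evaluating step by step (a_0 = 1):
  n = 1: D(1) = 1(1 + 2/3) = 5/3; numerator = 3(1) = 3; a_1 = (3)/(5/3) = 9/5
  n = 2: D(2) = 2(2 + 2/3) = 16/3; numerator = 3(9/5) + 2(1) = 37/5; a_2 = (37/5)/(16/3) = 111/80
  n = 3: D(3) = 3(3 + 2/3) = 11; numerator = 3(111/80) + 2(9/5) = 621/80; a_3 = (621/80)/(11) = 621/880

r = -4/3; a_0 = 1; a_1 = 9/5; a_2 = 111/80; a_3 = 621/880


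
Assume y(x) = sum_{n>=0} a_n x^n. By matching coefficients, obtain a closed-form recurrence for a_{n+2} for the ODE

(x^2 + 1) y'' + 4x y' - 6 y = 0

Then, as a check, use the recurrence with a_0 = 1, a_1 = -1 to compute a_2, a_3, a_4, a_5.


Substitute y = sum_n a_n x^n.
(1 + 1 x^2) y'' contributes (n+2)(n+1) a_{n+2} + n(n-1) a_n at x^n.
4 x y'(x) contributes 4 n a_n at x^n.
-6 y(x) contributes -6 a_n at x^n.
Matching x^n: (n+2)(n+1) a_{n+2} + (n(n-1) + 4 n - 6) a_n = 0.
Thus a_{n+2} = (-n(n-1) - 4 n + 6) / ((n+1)(n+2)) * a_n.

Check with a_0 = 1, a_1 = -1 (apply the recurrence for n = 0, 1, 2, 3): a_0 = 1, a_1 = -1, a_2 = 3, a_3 = -1/3, a_4 = -1, a_5 = 1/5.

a_(n+2) = (-n(n-1) - 4 n + 6) / ((n+1)(n+2)) * a_n; check: a_0 = 1, a_1 = -1, a_2 = 3, a_3 = -1/3, a_4 = -1, a_5 = 1/5


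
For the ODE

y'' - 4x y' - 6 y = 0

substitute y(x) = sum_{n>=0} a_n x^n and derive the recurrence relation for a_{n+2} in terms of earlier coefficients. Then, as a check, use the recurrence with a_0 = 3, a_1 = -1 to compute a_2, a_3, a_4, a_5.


Substitute y = sum_n a_n x^n.
y''(x) has coefficient (n+2)(n+1) a_{n+2} at x^n;
-4 x y'(x) has coefficient -4 n a_n at x^n (shift);
-6 y(x) has coefficient -6 a_n at x^n.
Matching x^n: (n+2)(n+1) a_{n+2} + (-4n - 6) a_n = 0.
Thus a_{n+2} = (4n + 6) / ((n+1)(n+2)) * a_n.

Check with a_0 = 3, a_1 = -1 (apply the recurrence for n = 0, 1, 2, 3): a_0 = 3, a_1 = -1, a_2 = 9, a_3 = -5/3, a_4 = 21/2, a_5 = -3/2.

a_(n+2) = (4n + 6) / ((n+1)(n+2)) * a_n; check: a_0 = 3, a_1 = -1, a_2 = 9, a_3 = -5/3, a_4 = 21/2, a_5 = -3/2


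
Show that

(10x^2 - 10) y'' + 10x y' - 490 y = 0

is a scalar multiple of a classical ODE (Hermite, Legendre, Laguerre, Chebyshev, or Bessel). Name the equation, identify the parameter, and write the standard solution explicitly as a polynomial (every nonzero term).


All three coefficients share the factor -10; dividing through by -10 gives  (1 - x^2) y'' - x y' + 49 y = 0.
This matches the Chebyshev equation (1 - x^2) y'' - x y' + n^2 y = 0 (note the -x y' term, not -2x y') with n^2 = 49, so n = 7; the polynomial solution is T_7(x).
With y = sum_k a_k x^k, matching x^k gives (k+2)(k+1) a_{k+2} = (k^2 - n^2) a_k = (k - 7)(k + 7) a_k. The right side vanishes at k = 7, so the series with the parity of 7 terminates at degree 7.
Standard normalization: leading coefficient of T_n is 2^(n-1), so a_7 = 2^6 = 64. Work downward with a_k = (k+1)(k+2) a_{k+2} / ((k - 7)(k + 7)):
  a_5 = (6)(7)(64) / ((5 - 7)(5 + 7)) = 2688/(-24) = -112
  a_3 = (4)(5)(-112) / ((3 - 7)(3 + 7)) = -2240/(-40) = 56
  a_1 = (2)(3)(56) / ((1 - 7)(1 + 7)) = 336/(-48) = -7
Hence T_7(x) = 64 x^7 - 112 x^5 + 56 x^3 - 7 x.

T_7(x); series = 64 x^7 - 112 x^5 + 56 x^3 - 7 x


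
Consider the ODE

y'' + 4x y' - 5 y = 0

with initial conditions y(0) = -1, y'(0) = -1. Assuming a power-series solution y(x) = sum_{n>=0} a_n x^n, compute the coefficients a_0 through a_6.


Ansatz: y(x) = sum_{n>=0} a_n x^n, so y'(x) = sum_{n>=1} n a_n x^(n-1) and y''(x) = sum_{n>=2} n(n-1) a_n x^(n-2).
Substitute into P(x) y'' + Q(x) y' + R(x) y = 0 with P(x) = 1, Q(x) = 4x, R(x) = -5, and match powers of x.
Initial conditions: a_0 = -1, a_1 = -1.
Setting the coefficient of each power of x to zero and solving order by order (substituting the coefficients already found):
  x^0: 2 a_2 - 5 a_0 = 0  ->  2 a_2 = 5 a_0 = -5  ->  a_2 = -5/2
  x^1: 6 a_3 - a_1 = 0  ->  6 a_3 = a_1 = -1  ->  a_3 = -1/6
  x^2: 12 a_4 + 3 a_2 = 0  ->  12 a_4 = -3 a_2 = 15/2  ->  a_4 = 5/8
  x^3: 20 a_5 + 7 a_3 = 0  ->  20 a_5 = -7 a_3 = 7/6  ->  a_5 = 7/120
  x^4: 30 a_6 + 11 a_4 = 0  ->  30 a_6 = -11 a_4 = -55/8  ->  a_6 = -11/48
Truncated series: y(x) = -1 - x - (5/2) x^2 - (1/6) x^3 + (5/8) x^4 + (7/120) x^5 - (11/48) x^6 + O(x^7).

a_0 = -1; a_1 = -1; a_2 = -5/2; a_3 = -1/6; a_4 = 5/8; a_5 = 7/120; a_6 = -11/48


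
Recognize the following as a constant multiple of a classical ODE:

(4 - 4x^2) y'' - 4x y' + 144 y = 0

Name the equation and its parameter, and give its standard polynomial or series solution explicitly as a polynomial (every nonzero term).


All three coefficients share the factor 4; dividing through by 4 gives  (1 - x^2) y'' - x y' + 36 y = 0.
This matches the Chebyshev equation (1 - x^2) y'' - x y' + n^2 y = 0 (note the -x y' term, not -2x y') with n^2 = 36, so n = 6; the polynomial solution is T_6(x).
With y = sum_k a_k x^k, matching x^k gives (k+2)(k+1) a_{k+2} = (k^2 - n^2) a_k = (k - 6)(k + 6) a_k. The right side vanishes at k = 6, so the series with the parity of 6 terminates at degree 6.
Standard normalization: leading coefficient of T_n is 2^(n-1), so a_6 = 2^5 = 32. Work downward with a_k = (k+1)(k+2) a_{k+2} / ((k - 6)(k + 6)):
  a_4 = (5)(6)(32) / ((4 - 6)(4 + 6)) = 960/(-20) = -48
  a_2 = (3)(4)(-48) / ((2 - 6)(2 + 6)) = -576/(-32) = 18
  a_0 = (1)(2)(18) / ((0 - 6)(0 + 6)) = 36/(-36) = -1
Hence T_6(x) = 32 x^6 - 48 x^4 + 18 x^2 - 1.

T_6(x); series = 32 x^6 - 48 x^4 + 18 x^2 - 1


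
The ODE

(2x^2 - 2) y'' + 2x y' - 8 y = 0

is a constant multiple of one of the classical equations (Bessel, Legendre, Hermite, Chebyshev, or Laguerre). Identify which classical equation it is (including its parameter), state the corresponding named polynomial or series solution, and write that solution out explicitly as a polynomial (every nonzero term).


All three coefficients share the factor -2; dividing through by -2 gives  (1 - x^2) y'' - x y' + 4 y = 0.
This matches the Chebyshev equation (1 - x^2) y'' - x y' + n^2 y = 0 (note the -x y' term, not -2x y') with n^2 = 4, so n = 2; the polynomial solution is T_2(x).
With y = sum_k a_k x^k, matching x^k gives (k+2)(k+1) a_{k+2} = (k^2 - n^2) a_k = (k - 2)(k + 2) a_k. The right side vanishes at k = 2, so the series with the parity of 2 terminates at degree 2.
Standard normalization: leading coefficient of T_n is 2^(n-1), so a_2 = 2^1 = 2. Work downward with a_k = (k+1)(k+2) a_{k+2} / ((k - 2)(k + 2)):
  a_0 = (1)(2)(2) / ((0 - 2)(0 + 2)) = 4/(-4) = -1
Hence T_2(x) = 2 x^2 - 1.

T_2(x); series = 2 x^2 - 1


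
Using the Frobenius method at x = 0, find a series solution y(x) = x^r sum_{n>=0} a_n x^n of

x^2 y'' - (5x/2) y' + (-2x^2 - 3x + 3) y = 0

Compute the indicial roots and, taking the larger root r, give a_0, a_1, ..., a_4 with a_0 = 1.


Write in Frobenius form y'' + (p(x)/x) y' + (q(x)/x^2) y = 0:
  p(x) = -5/2,  q(x) = -2x^2 - 3x + 3.
Indicial equation: r(r-1) + (-5/2) r + (3) = 0 -> roots r_1 = 2, r_2 = 3/2.
Take r = r_1 = 2. Let y(x) = x^r sum_{n>=0} a_n x^n with a_0 = 1.
Substitute y = x^r sum a_n x^n and match x^{r+n}. The recurrence is
  D(n) a_n - 3 a_{n-1} - 2 a_{n-2} = 0,  where D(n) = (r+n)(r+n-1) + (-5/2)(r+n) + (3).
  a_n = [3 a_{n-1} + 2 a_{n-2}] / D(n).
Since the indicial polynomial factors as (r - r_1)(r - r_2), D(n) = (r_1 + n - r_1)(r_1 + n - r_2) = n(n + 1/2).
Evaluating step by step (a_0 = 1):
  n = 1: D(1) = 1(1 + 1/2) = 3/2; numerator = 3(1) = 3; a_1 = (3)/(3/2) = 2
  n = 2: D(2) = 2(2 + 1/2) = 5; numerator = 3(2) + 2(1) = 8; a_2 = (8)/(5) = 8/5
  n = 3: D(3) = 3(3 + 1/2) = 21/2; numerator = 3(8/5) + 2(2) = 44/5; a_3 = (44/5)/(21/2) = 88/105
  n = 4: D(4) = 4(4 + 1/2) = 18; numerator = 3(88/105) + 2(8/5) = 40/7; a_4 = (40/7)/(18) = 20/63

r = 2; a_0 = 1; a_1 = 2; a_2 = 8/5; a_3 = 88/105; a_4 = 20/63


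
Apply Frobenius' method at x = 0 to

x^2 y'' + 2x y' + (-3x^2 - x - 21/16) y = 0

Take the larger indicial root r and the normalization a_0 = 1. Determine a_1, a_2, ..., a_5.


Write in Frobenius form y'' + (p(x)/x) y' + (q(x)/x^2) y = 0:
  p(x) = 2,  q(x) = -3x^2 - x - 21/16.
Indicial equation: r(r-1) + (2) r + (-21/16) = 0 -> roots r_1 = 3/4, r_2 = -7/4.
Take r = r_1 = 3/4. Let y(x) = x^r sum_{n>=0} a_n x^n with a_0 = 1.
Substitute y = x^r sum a_n x^n and match x^{r+n}. The recurrence is
  D(n) a_n - 1 a_{n-1} - 3 a_{n-2} = 0,  where D(n) = (r+n)(r+n-1) + (2)(r+n) + (-21/16).
  a_n = [1 a_{n-1} + 3 a_{n-2}] / D(n).
Since the indicial polynomial factors as (r - r_1)(r - r_2), D(n) = (r_1 + n - r_1)(r_1 + n - r_2) = n(n + 5/2).
Evaluating step by step (a_0 = 1):
  n = 1: D(1) = 1(1 + 5/2) = 7/2; numerator = 1(1) = 1; a_1 = (1)/(7/2) = 2/7
  n = 2: D(2) = 2(2 + 5/2) = 9; numerator = 1(2/7) + 3(1) = 23/7; a_2 = (23/7)/(9) = 23/63
  n = 3: D(3) = 3(3 + 5/2) = 33/2; numerator = 1(23/63) + 3(2/7) = 11/9; a_3 = (11/9)/(33/2) = 2/27
  n = 4: D(4) = 4(4 + 5/2) = 26; numerator = 1(2/27) + 3(23/63) = 221/189; a_4 = (221/189)/(26) = 17/378
  n = 5: D(5) = 5(5 + 5/2) = 75/2; numerator = 1(17/378) + 3(2/27) = 101/378; a_5 = (101/378)/(75/2) = 101/14175

r = 3/4; a_0 = 1; a_1 = 2/7; a_2 = 23/63; a_3 = 2/27; a_4 = 17/378; a_5 = 101/14175


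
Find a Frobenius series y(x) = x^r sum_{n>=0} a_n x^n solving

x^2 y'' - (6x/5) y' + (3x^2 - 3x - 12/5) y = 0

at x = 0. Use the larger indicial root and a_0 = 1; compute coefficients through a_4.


Write in Frobenius form y'' + (p(x)/x) y' + (q(x)/x^2) y = 0:
  p(x) = -6/5,  q(x) = 3x^2 - 3x - 12/5.
Indicial equation: r(r-1) + (-6/5) r + (-12/5) = 0 -> roots r_1 = 3, r_2 = -4/5.
Take r = r_1 = 3. Let y(x) = x^r sum_{n>=0} a_n x^n with a_0 = 1.
Substitute y = x^r sum a_n x^n and match x^{r+n}. The recurrence is
  D(n) a_n - 3 a_{n-1} + 3 a_{n-2} = 0,  where D(n) = (r+n)(r+n-1) + (-6/5)(r+n) + (-12/5).
  a_n = [3 a_{n-1} - 3 a_{n-2}] / D(n).
Since the indicial polynomial factors as (r - r_1)(r - r_2), D(n) = (r_1 + n - r_1)(r_1 + n - r_2) = n(n + 19/5).
Evaluating step by step (a_0 = 1):
  n = 1: D(1) = 1(1 + 19/5) = 24/5; numerator = 3(1) = 3; a_1 = (3)/(24/5) = 5/8
  n = 2: D(2) = 2(2 + 19/5) = 58/5; numerator = 3(5/8) - 3(1) = -9/8; a_2 = (-9/8)/(58/5) = -45/464
  n = 3: D(3) = 3(3 + 19/5) = 102/5; numerator = 3(-45/464) - 3(5/8) = -1005/464; a_3 = (-1005/464)/(102/5) = -1675/15776
  n = 4: D(4) = 4(4 + 19/5) = 156/5; numerator = 3(-1675/15776) - 3(-45/464) = -15/544; a_4 = (-15/544)/(156/5) = -25/28288

r = 3; a_0 = 1; a_1 = 5/8; a_2 = -45/464; a_3 = -1675/15776; a_4 = -25/28288
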